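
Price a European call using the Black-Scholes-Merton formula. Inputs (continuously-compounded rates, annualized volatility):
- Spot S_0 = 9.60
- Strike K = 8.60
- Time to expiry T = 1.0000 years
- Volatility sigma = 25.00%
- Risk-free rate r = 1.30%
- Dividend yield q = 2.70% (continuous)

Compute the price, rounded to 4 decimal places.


Answer: Price = 1.3789

Derivation:
d1 = (ln(S/K) + (r - q + 0.5*sigma^2) * T) / (sigma * sqrt(T)) = 0.50900358
d2 = d1 - sigma * sqrt(T) = 0.25900358
exp(-rT) = 0.98708414; exp(-qT) = 0.97336124
C = S_0 * exp(-qT) * N(d1) - K * exp(-rT) * N(d2)
N(d1) = 0.69462514; N(d2) = 0.60218376
C = 9.6000 * 0.97336124 * 0.69462514 - 8.6000 * 0.98708414 * 0.60218376 = 1.3789


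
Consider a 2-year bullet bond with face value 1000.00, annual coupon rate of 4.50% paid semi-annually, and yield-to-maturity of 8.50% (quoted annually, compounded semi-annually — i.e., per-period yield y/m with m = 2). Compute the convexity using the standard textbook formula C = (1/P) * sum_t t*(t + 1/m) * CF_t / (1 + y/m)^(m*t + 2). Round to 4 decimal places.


Coupon per period c = face * coupon_rate / m = 22.500000
Periods per year m = 2; per-period yield y/m = 0.042500
Number of cashflows N = 4
Cashflows (t years, CF_t, discount factor 1/(1+y/m)^(m*t), PV):
  t = 0.5000: CF_t = 22.500000, DF = 0.959233, PV = 21.582734
  t = 1.0000: CF_t = 22.500000, DF = 0.920127, PV = 20.702862
  t = 1.5000: CF_t = 22.500000, DF = 0.882616, PV = 19.858861
  t = 2.0000: CF_t = 1022.500000, DF = 0.846634, PV = 865.683345
Price P = sum_t PV_t = 927.827801
Convexity numerator sum_t t*(t + 1/m) * CF_t / (1+y/m)^(m*t + 2):
  t = 0.5000: term = 9.929430
  t = 1.0000: term = 28.573900
  t = 1.5000: term = 54.818034
  t = 2.0000: term = 3982.693994
Convexity = (1/P) * sum = 4076.015358 / 927.827801 = 4.393073

Answer: Convexity = 4.3931


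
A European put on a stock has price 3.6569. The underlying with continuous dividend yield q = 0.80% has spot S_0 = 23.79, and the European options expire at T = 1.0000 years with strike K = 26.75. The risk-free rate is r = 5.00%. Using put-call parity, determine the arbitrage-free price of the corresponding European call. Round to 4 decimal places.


Answer: Call price = 1.8120

Derivation:
Put-call parity: C - P = S_0 * exp(-qT) - K * exp(-rT).
S_0 * exp(-qT) = 23.7900 * 0.99203191 = 23.60043925
K * exp(-rT) = 26.7500 * 0.95122942 = 25.44538711
C = P + S*exp(-qT) - K*exp(-rT)
C = 3.6569 + 23.60043925 - 25.44538711 = 1.8120


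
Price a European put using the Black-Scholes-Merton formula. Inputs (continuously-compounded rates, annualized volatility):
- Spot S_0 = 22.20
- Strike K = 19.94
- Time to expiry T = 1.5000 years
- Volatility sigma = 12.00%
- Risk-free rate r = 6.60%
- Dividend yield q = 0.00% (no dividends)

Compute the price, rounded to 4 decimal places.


Answer: Price = 0.1067

Derivation:
d1 = (ln(S/K) + (r - q + 0.5*sigma^2) * T) / (sigma * sqrt(T)) = 1.47761743
d2 = d1 - sigma * sqrt(T) = 1.33064805
exp(-rT) = 0.90574271; exp(-qT) = 1.00000000
P = K * exp(-rT) * N(-d2) - S_0 * exp(-qT) * N(-d1)
N(-d1) = 0.06975510; N(-d2) = 0.09165242
P = 19.9400 * 0.90574271 * 0.09165242 - 22.2000 * 1.00000000 * 0.06975510 = 0.1067


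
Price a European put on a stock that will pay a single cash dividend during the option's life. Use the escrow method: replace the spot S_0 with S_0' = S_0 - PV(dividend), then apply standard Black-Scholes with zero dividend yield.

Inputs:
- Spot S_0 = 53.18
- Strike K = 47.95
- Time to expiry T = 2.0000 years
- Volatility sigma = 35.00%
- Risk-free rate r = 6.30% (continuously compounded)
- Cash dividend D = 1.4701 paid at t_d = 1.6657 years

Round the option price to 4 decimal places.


Answer: Price = 5.1622

Derivation:
PV(D) = D * exp(-r * t_d) = 1.4701 * 0.90037935 = 1.32364769
S_0' = S_0 - PV(D) = 53.1800 - 1.32364769 = 51.85635231
d1 = (ln(S_0'/K) + (r + sigma^2/2)*T) / (sigma*sqrt(T)) = 0.66027336
d2 = d1 - sigma*sqrt(T) = 0.16529861
exp(-rT) = 0.88161485
N(-d1) = 0.25453921; N(-d2) = 0.43435448
P = K * exp(-rT) * N(-d2) - S_0' * N(-d1) = 47.9500 * 0.88161485 * 0.43435448 - 51.85635231 * 0.25453921 = 5.1622


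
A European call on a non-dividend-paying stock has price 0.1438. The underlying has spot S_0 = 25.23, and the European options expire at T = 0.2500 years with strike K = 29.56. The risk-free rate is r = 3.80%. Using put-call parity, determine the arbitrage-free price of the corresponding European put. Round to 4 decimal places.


Answer: Put price = 4.1943

Derivation:
Put-call parity: C - P = S_0 * exp(-qT) - K * exp(-rT).
S_0 * exp(-qT) = 25.2300 * 1.00000000 = 25.23000000
K * exp(-rT) = 29.5600 * 0.99054498 = 29.28050968
P = C - S*exp(-qT) + K*exp(-rT)
P = 0.1438 - 25.23000000 + 29.28050968 = 4.1943


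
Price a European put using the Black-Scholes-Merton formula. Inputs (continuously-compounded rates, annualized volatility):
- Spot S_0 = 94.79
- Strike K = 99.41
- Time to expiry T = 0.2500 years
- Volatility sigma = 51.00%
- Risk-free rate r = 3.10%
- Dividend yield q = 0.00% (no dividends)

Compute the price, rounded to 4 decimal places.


d1 = (ln(S/K) + (r - q + 0.5*sigma^2) * T) / (sigma * sqrt(T)) = -0.02873056
d2 = d1 - sigma * sqrt(T) = -0.28373056
exp(-rT) = 0.99227995; exp(-qT) = 1.00000000
P = K * exp(-rT) * N(-d2) - S_0 * exp(-qT) * N(-d1)
N(-d1) = 0.51146026; N(-d2) = 0.61169156
P = 99.4100 * 0.99227995 * 0.61169156 - 94.7900 * 1.00000000 * 0.51146026 = 11.8575

Answer: Price = 11.8575


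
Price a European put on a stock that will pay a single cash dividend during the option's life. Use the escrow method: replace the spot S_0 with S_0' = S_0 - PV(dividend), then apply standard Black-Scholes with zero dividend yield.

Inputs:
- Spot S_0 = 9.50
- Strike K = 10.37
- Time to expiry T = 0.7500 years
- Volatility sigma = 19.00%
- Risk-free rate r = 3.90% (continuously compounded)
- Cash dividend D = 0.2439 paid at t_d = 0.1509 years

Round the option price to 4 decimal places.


PV(D) = D * exp(-r * t_d) = 0.2439 * 0.99413218 = 0.24246884
S_0' = S_0 - PV(D) = 9.5000 - 0.24246884 = 9.25753116
d1 = (ln(S_0'/K) + (r + sigma^2/2)*T) / (sigma*sqrt(T)) = -0.42962227
d2 = d1 - sigma*sqrt(T) = -0.59416710
exp(-rT) = 0.97117364
N(-d1) = 0.66626478; N(-d2) = 0.72379982
P = K * exp(-rT) * N(-d2) - S_0' * N(-d1) = 10.3700 * 0.97117364 * 0.72379982 - 9.25753116 * 0.66626478 = 1.1215

Answer: Price = 1.1215


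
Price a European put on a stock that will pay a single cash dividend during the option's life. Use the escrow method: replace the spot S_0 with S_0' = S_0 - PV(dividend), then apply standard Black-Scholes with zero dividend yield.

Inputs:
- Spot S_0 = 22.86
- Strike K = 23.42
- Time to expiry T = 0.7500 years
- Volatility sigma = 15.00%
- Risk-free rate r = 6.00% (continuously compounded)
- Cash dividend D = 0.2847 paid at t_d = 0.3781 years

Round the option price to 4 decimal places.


Answer: Price = 1.0709

Derivation:
PV(D) = D * exp(-r * t_d) = 0.2847 * 0.97756939 = 0.27831401
S_0' = S_0 - PV(D) = 22.8600 - 0.27831401 = 22.58168599
d1 = (ln(S_0'/K) + (r + sigma^2/2)*T) / (sigma*sqrt(T)) = 0.13076110
d2 = d1 - sigma*sqrt(T) = 0.00085729
exp(-rT) = 0.95599748
N(-d1) = 0.44798215; N(-d2) = 0.49965799
P = K * exp(-rT) * N(-d2) - S_0' * N(-d1) = 23.4200 * 0.95599748 * 0.49965799 - 22.58168599 * 0.44798215 = 1.0709


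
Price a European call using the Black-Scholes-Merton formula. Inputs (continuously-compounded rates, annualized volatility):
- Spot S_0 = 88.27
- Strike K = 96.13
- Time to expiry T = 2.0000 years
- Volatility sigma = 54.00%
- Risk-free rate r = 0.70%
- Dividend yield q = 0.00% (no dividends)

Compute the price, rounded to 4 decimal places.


Answer: Price = 24.0743

Derivation:
d1 = (ln(S/K) + (r - q + 0.5*sigma^2) * T) / (sigma * sqrt(T)) = 0.28847188
d2 = d1 - sigma * sqrt(T) = -0.47520344
exp(-rT) = 0.98609754; exp(-qT) = 1.00000000
C = S_0 * exp(-qT) * N(d1) - K * exp(-rT) * N(d2)
N(d1) = 0.61350722; N(d2) = 0.31732099
C = 88.2700 * 1.00000000 * 0.61350722 - 96.1300 * 0.98609754 * 0.31732099 = 24.0743


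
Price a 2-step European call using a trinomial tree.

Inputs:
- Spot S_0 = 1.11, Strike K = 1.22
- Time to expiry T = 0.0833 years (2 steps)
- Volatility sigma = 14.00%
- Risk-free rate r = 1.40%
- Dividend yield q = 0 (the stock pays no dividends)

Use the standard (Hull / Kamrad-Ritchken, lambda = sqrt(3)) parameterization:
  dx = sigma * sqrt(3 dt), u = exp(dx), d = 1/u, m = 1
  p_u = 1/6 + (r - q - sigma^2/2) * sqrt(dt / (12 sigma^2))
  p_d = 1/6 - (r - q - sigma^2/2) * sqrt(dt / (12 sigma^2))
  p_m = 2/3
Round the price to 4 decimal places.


dt = T/N = 0.041650; dx = sigma*sqrt(3*dt) = 0.049488
u = exp(dx) = 1.050733; d = 1/u = 0.951717
p_u = 0.168434, p_m = 0.666667, p_d = 0.164899
Discount per step: exp(-r*dt) = 0.999417
Stock lattice S(k, j) with j the centered position index:
  k=0: S(0,+0) = 1.1100
  k=1: S(1,-1) = 1.0564; S(1,+0) = 1.1100; S(1,+1) = 1.1663
  k=2: S(2,-2) = 1.0054; S(2,-1) = 1.0564; S(2,+0) = 1.1100; S(2,+1) = 1.1663; S(2,+2) = 1.2255
Terminal payoffs V(N, j) = max(S_T - K, 0):
  V(2,-2) = 0.000000; V(2,-1) = 0.000000; V(2,+0) = 0.000000; V(2,+1) = 0.000000; V(2,+2) = 0.005483
Backward induction: V(k, j) = exp(-r*dt) * [p_u * V(k+1, j+1) + p_m * V(k+1, j) + p_d * V(k+1, j-1)]
  V(1,-1) = exp(-r*dt) * [p_u*0.000000 + p_m*0.000000 + p_d*0.000000] = 0.000000
  V(1,+0) = exp(-r*dt) * [p_u*0.000000 + p_m*0.000000 + p_d*0.000000] = 0.000000
  V(1,+1) = exp(-r*dt) * [p_u*0.005483 + p_m*0.000000 + p_d*0.000000] = 0.000923
  V(0,+0) = exp(-r*dt) * [p_u*0.000923 + p_m*0.000000 + p_d*0.000000] = 0.000155

Answer: Price = V(0,0) = 0.0002


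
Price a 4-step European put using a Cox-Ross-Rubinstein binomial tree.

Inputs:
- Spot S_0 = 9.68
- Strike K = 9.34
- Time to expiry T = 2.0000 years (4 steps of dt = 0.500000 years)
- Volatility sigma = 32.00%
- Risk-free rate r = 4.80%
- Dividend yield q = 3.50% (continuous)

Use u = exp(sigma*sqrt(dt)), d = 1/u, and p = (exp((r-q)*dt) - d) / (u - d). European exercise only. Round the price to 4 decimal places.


dt = T/N = 0.500000
u = exp(sigma*sqrt(dt)) = 1.253919; d = 1/u = 0.797499
p = (exp((r-q)*dt) - d) / (u - d) = 0.457959
Discount per step: exp(-r*dt) = 0.976286
Stock lattice S(k, i) with i counting down-moves:
  k=0: S(0,0) = 9.6800
  k=1: S(1,0) = 12.1379; S(1,1) = 7.7198
  k=2: S(2,0) = 15.2200; S(2,1) = 9.6800; S(2,2) = 6.1565
  k=3: S(3,0) = 19.0847; S(3,1) = 12.1379; S(3,2) = 7.7198; S(3,3) = 4.9098
  k=4: S(4,0) = 23.9306; S(4,1) = 15.2200; S(4,2) = 9.6800; S(4,3) = 6.1565; S(4,4) = 3.9156
Terminal payoffs V(N, i) = max(K - S_T, 0):
  V(4,0) = 0.000000; V(4,1) = 0.000000; V(4,2) = 0.000000; V(4,3) = 3.183468; V(4,4) = 5.424413
Backward induction: V(k, i) = exp(-r*dt) * [p * V(k+1, i) + (1-p) * V(k+1, i+1)].
  V(3,0) = exp(-r*dt) * [p*0.000000 + (1-p)*0.000000] = 0.000000
  V(3,1) = exp(-r*dt) * [p*0.000000 + (1-p)*0.000000] = 0.000000
  V(3,2) = exp(-r*dt) * [p*0.000000 + (1-p)*3.183468] = 1.684649
  V(3,3) = exp(-r*dt) * [p*3.183468 + (1-p)*5.424413] = 4.293853
  V(2,0) = exp(-r*dt) * [p*0.000000 + (1-p)*0.000000] = 0.000000
  V(2,1) = exp(-r*dt) * [p*0.000000 + (1-p)*1.684649] = 0.891494
  V(2,2) = exp(-r*dt) * [p*1.684649 + (1-p)*4.293853] = 3.025455
  V(1,0) = exp(-r*dt) * [p*0.000000 + (1-p)*0.891494] = 0.471767
  V(1,1) = exp(-r*dt) * [p*0.891494 + (1-p)*3.025455] = 1.999616
  V(0,0) = exp(-r*dt) * [p*0.471767 + (1-p)*1.999616] = 1.269097

Answer: Price = V(0,0) = 1.2691


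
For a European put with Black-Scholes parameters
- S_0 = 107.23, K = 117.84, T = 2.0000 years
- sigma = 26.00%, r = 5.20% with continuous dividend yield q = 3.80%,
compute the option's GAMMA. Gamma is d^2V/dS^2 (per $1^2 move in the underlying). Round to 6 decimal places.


Answer: Gamma = 0.009378

Derivation:
d1 = 0.0033948960; d2 = -0.3643006302
phi(d1) = 0.3989399814; exp(-qT) = 0.9268162066; exp(-rT) = 0.9012252974
Gamma = exp(-qT) * phi(d1) / (S * sigma * sqrt(T)) = 0.9268162066 * 0.3989399814 / (107.2300 * 0.2600 * 1.4142135624) = 0.009378


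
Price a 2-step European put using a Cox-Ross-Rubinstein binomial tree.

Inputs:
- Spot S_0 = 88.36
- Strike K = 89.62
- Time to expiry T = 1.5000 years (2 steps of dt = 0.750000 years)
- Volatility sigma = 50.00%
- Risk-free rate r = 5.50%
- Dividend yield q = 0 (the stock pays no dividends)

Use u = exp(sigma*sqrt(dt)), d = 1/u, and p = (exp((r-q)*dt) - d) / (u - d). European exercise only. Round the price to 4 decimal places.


dt = T/N = 0.750000
u = exp(sigma*sqrt(dt)) = 1.541896; d = 1/u = 0.648552
p = (exp((r-q)*dt) - d) / (u - d) = 0.440548
Discount per step: exp(-r*dt) = 0.959589
Stock lattice S(k, i) with i counting down-moves:
  k=0: S(0,0) = 88.3600
  k=1: S(1,0) = 136.2419; S(1,1) = 57.3061
  k=2: S(2,0) = 210.0708; S(2,1) = 88.3600; S(2,2) = 37.1660
Terminal payoffs V(N, i) = max(K - S_T, 0):
  V(2,0) = 0.000000; V(2,1) = 1.260000; V(2,2) = 52.454014
Backward induction: V(k, i) = exp(-r*dt) * [p * V(k+1, i) + (1-p) * V(k+1, i+1)].
  V(1,0) = exp(-r*dt) * [p*0.000000 + (1-p)*1.260000] = 0.676424
  V(1,1) = exp(-r*dt) * [p*1.260000 + (1-p)*52.454014] = 28.692307
  V(0,0) = exp(-r*dt) * [p*0.676424 + (1-p)*28.692307] = 15.689262

Answer: Price = V(0,0) = 15.6893


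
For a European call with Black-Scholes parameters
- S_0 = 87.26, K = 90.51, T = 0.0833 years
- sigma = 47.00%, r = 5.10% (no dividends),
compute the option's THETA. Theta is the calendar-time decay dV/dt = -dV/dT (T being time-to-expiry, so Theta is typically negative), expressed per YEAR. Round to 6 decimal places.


d1 = -0.1704339057; d2 = -0.3060840807
phi(d1) = 0.3931899733; exp(-qT) = 1.0000000000; exp(-rT) = 0.9957607113
Theta = -S*exp(-qT)*phi(d1)*sigma/(2*sqrt(T)) - r*K*exp(-rT)*N(d2) + q*S*exp(-qT)*N(d1)
N(d1) = 0.4323344547; N(d2) = 0.3797703142; sqrt(T) = 0.2886173938
Term 1 = -87.2600 * 1.0000000000 * 0.3931899733 * 0.4700 / (2 * 0.2886173938) = -27.9359216897
Term 2 = -0.0510 * 90.5100 * 0.9957607113 * 0.3797703142 = -1.7455919950
Term 3 = 0 (no dividend yield, q = 0)
Theta = -27.9359216897 + (-1.7455919950) + (0.0000000000) = -29.681514

Answer: Theta = -29.681514


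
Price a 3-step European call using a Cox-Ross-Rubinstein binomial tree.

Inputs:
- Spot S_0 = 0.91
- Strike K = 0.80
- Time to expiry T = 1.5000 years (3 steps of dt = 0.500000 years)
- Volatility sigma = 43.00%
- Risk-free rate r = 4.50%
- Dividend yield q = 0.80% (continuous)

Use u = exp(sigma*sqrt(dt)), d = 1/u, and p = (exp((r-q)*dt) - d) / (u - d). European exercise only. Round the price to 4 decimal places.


Answer: Price = V(0,0) = 0.2659

Derivation:
dt = T/N = 0.500000
u = exp(sigma*sqrt(dt)) = 1.355345; d = 1/u = 0.737820
p = (exp((r-q)*dt) - d) / (u - d) = 0.454803
Discount per step: exp(-r*dt) = 0.977751
Stock lattice S(k, i) with i counting down-moves:
  k=0: S(0,0) = 0.9100
  k=1: S(1,0) = 1.2334; S(1,1) = 0.6714
  k=2: S(2,0) = 1.6716; S(2,1) = 0.9100; S(2,2) = 0.4954
  k=3: S(3,0) = 2.2656; S(3,1) = 1.2334; S(3,2) = 0.6714; S(3,3) = 0.3655
Terminal payoffs V(N, i) = max(S_T - K, 0):
  V(3,0) = 1.465640; V(3,1) = 0.433364; V(3,2) = 0.000000; V(3,3) = 0.000000
Backward induction: V(k, i) = exp(-r*dt) * [p * V(k+1, i) + (1-p) * V(k+1, i+1)].
  V(2,0) = exp(-r*dt) * [p*1.465640 + (1-p)*0.433364] = 0.882759
  V(2,1) = exp(-r*dt) * [p*0.433364 + (1-p)*0.000000] = 0.192710
  V(2,2) = exp(-r*dt) * [p*0.000000 + (1-p)*0.000000] = 0.000000
  V(1,0) = exp(-r*dt) * [p*0.882759 + (1-p)*0.192710] = 0.495277
  V(1,1) = exp(-r*dt) * [p*0.192710 + (1-p)*0.000000] = 0.085695
  V(0,0) = exp(-r*dt) * [p*0.495277 + (1-p)*0.085695] = 0.265923


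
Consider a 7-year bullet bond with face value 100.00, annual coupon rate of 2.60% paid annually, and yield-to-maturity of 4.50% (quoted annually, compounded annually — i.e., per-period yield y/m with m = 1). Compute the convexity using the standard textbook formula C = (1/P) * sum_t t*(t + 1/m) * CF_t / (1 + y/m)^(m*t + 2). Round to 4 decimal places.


Answer: Convexity = 45.9772

Derivation:
Coupon per period c = face * coupon_rate / m = 2.600000
Periods per year m = 1; per-period yield y/m = 0.045000
Number of cashflows N = 7
Cashflows (t years, CF_t, discount factor 1/(1+y/m)^(m*t), PV):
  t = 1.0000: CF_t = 2.600000, DF = 0.956938, PV = 2.488038
  t = 2.0000: CF_t = 2.600000, DF = 0.915730, PV = 2.380898
  t = 3.0000: CF_t = 2.600000, DF = 0.876297, PV = 2.278371
  t = 4.0000: CF_t = 2.600000, DF = 0.838561, PV = 2.180259
  t = 5.0000: CF_t = 2.600000, DF = 0.802451, PV = 2.086373
  t = 6.0000: CF_t = 2.600000, DF = 0.767896, PV = 1.996529
  t = 7.0000: CF_t = 102.600000, DF = 0.734828, PV = 75.393400
Price P = sum_t PV_t = 88.803868
Convexity numerator sum_t t*(t + 1/m) * CF_t / (1+y/m)^(m*t + 2):
  t = 1.0000: term = 4.556742
  t = 2.0000: term = 13.081557
  t = 3.0000: term = 25.036473
  t = 4.0000: term = 39.930578
  t = 5.0000: term = 57.316620
  t = 6.0000: term = 76.787816
  t = 7.0000: term = 3866.239680
Convexity = (1/P) * sum = 4082.949466 / 88.803868 = 45.977158


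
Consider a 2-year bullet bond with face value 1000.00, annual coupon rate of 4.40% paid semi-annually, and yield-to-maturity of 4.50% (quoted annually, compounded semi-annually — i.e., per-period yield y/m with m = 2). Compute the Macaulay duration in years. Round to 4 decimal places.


Answer: Macaulay duration = 1.9363 years

Derivation:
Coupon per period c = face * coupon_rate / m = 22.000000
Periods per year m = 2; per-period yield y/m = 0.022500
Number of cashflows N = 4
Cashflows (t years, CF_t, discount factor 1/(1+y/m)^(m*t), PV):
  t = 0.5000: CF_t = 22.000000, DF = 0.977995, PV = 21.515892
  t = 1.0000: CF_t = 22.000000, DF = 0.956474, PV = 21.042438
  t = 1.5000: CF_t = 22.000000, DF = 0.935427, PV = 20.579401
  t = 2.0000: CF_t = 1022.000000, DF = 0.914843, PV = 934.969899
Price P = sum_t PV_t = 998.107630
Macaulay numerator sum_t t * PV_t:
  t * PV_t at t = 0.5000: 10.757946
  t * PV_t at t = 1.0000: 21.042438
  t * PV_t at t = 1.5000: 30.869102
  t * PV_t at t = 2.0000: 1869.939798
Macaulay duration D = (sum_t t * PV_t) / P = 1932.609283 / 998.107630 = 1.936273


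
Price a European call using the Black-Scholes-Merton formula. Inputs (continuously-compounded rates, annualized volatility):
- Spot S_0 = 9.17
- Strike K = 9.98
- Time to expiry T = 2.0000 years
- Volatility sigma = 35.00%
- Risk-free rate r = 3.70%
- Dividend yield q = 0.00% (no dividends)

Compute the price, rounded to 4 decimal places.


Answer: Price = 1.7534

Derivation:
d1 = (ln(S/K) + (r - q + 0.5*sigma^2) * T) / (sigma * sqrt(T)) = 0.22597960
d2 = d1 - sigma * sqrt(T) = -0.26899515
exp(-rT) = 0.92867169; exp(-qT) = 1.00000000
C = S_0 * exp(-qT) * N(d1) - K * exp(-rT) * N(d2)
N(d1) = 0.58939136; N(d2) = 0.39396671
C = 9.1700 * 1.00000000 * 0.58939136 - 9.9800 * 0.92867169 * 0.39396671 = 1.7534


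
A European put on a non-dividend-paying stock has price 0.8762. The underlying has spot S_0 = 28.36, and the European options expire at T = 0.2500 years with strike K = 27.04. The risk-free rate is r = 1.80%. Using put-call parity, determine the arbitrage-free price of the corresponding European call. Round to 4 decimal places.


Put-call parity: C - P = S_0 * exp(-qT) - K * exp(-rT).
S_0 * exp(-qT) = 28.3600 * 1.00000000 = 28.36000000
K * exp(-rT) = 27.0400 * 0.99551011 = 26.91859337
C = P + S*exp(-qT) - K*exp(-rT)
C = 0.8762 + 28.36000000 - 26.91859337 = 2.3176

Answer: Call price = 2.3176


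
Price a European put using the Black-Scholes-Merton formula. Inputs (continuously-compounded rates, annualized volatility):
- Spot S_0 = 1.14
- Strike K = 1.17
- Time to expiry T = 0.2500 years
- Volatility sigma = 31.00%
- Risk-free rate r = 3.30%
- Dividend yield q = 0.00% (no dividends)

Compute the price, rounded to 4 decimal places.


Answer: Price = 0.0817

Derivation:
d1 = (ln(S/K) + (r - q + 0.5*sigma^2) * T) / (sigma * sqrt(T)) = -0.03685798
d2 = d1 - sigma * sqrt(T) = -0.19185798
exp(-rT) = 0.99178394; exp(-qT) = 1.00000000
P = K * exp(-rT) * N(-d2) - S_0 * exp(-qT) * N(-d1)
N(-d1) = 0.51470088; N(-d2) = 0.57607327
P = 1.1700 * 0.99178394 * 0.57607327 - 1.1400 * 1.00000000 * 0.51470088 = 0.0817


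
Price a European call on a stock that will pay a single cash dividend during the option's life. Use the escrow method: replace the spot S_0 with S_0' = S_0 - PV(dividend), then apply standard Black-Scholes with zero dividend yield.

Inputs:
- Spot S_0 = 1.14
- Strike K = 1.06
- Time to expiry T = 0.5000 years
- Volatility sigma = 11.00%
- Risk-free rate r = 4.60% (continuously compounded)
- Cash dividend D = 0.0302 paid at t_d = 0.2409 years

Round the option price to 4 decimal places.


PV(D) = D * exp(-r * t_d) = 0.0302 * 0.98897977 = 0.02986719
S_0' = S_0 - PV(D) = 1.1400 - 0.02986719 = 1.11013281
d1 = (ln(S_0'/K) + (r + sigma^2/2)*T) / (sigma*sqrt(T)) = 0.92869797
d2 = d1 - sigma*sqrt(T) = 0.85091622
exp(-rT) = 0.97726248
N(d1) = 0.82347718; N(d2) = 0.80259205
C = S_0' * N(d1) - K * exp(-rT) * N(d2) = 1.11013281 * 0.82347718 - 1.0600 * 0.97726248 * 0.80259205 = 0.0828

Answer: Price = 0.0828


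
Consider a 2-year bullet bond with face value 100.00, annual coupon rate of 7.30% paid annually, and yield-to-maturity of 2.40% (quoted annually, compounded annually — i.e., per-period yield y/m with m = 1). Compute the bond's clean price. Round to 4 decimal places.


Answer: Price = 109.4582

Derivation:
Coupon per period c = face * coupon_rate / m = 7.300000
Periods per year m = 1; per-period yield y/m = 0.024000
Number of cashflows N = 2
Cashflows (t years, CF_t, discount factor 1/(1+y/m)^(m*t), PV):
  t = 1.0000: CF_t = 7.300000, DF = 0.976562, PV = 7.128906
  t = 2.0000: CF_t = 107.300000, DF = 0.953674, PV = 102.329254
Price P = sum_t PV_t = 109.458160


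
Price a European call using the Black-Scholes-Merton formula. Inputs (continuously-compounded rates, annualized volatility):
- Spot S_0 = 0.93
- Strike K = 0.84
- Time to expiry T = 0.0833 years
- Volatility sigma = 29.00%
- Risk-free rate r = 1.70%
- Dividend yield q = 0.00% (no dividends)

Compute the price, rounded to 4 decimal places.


Answer: Price = 0.0951

Derivation:
d1 = (ln(S/K) + (r - q + 0.5*sigma^2) * T) / (sigma * sqrt(T)) = 1.27482411
d2 = d1 - sigma * sqrt(T) = 1.19112506
exp(-rT) = 0.99858490; exp(-qT) = 1.00000000
C = S_0 * exp(-qT) * N(d1) - K * exp(-rT) * N(d2)
N(d1) = 0.89881425; N(d2) = 0.88319775
C = 0.9300 * 1.00000000 * 0.89881425 - 0.8400 * 0.99858490 * 0.88319775 = 0.0951


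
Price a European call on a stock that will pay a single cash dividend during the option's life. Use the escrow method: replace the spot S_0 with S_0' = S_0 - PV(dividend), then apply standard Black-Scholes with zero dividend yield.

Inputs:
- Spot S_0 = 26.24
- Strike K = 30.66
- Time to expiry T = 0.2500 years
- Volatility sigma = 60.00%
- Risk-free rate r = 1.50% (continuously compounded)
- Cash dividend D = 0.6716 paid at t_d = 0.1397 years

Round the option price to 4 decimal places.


Answer: Price = 1.4225

Derivation:
PV(D) = D * exp(-r * t_d) = 0.6716 * 0.99790669 = 0.67019414
S_0' = S_0 - PV(D) = 26.2400 - 0.67019414 = 25.56980586
d1 = (ln(S_0'/K) + (r + sigma^2/2)*T) / (sigma*sqrt(T)) = -0.44265559
d2 = d1 - sigma*sqrt(T) = -0.74265559
exp(-rT) = 0.99625702
N(d1) = 0.32900744; N(d2) = 0.22884511
C = S_0' * N(d1) - K * exp(-rT) * N(d2) = 25.56980586 * 0.32900744 - 30.6600 * 0.99625702 * 0.22884511 = 1.4225


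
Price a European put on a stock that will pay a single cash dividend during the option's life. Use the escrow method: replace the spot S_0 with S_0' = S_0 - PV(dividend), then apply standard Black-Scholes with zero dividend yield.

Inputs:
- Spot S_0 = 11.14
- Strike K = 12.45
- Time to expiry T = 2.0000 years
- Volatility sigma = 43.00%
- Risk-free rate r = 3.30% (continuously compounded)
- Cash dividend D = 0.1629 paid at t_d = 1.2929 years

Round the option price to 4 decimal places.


Answer: Price = 3.0523

Derivation:
PV(D) = D * exp(-r * t_d) = 0.1629 * 0.95823167 = 0.15609594
S_0' = S_0 - PV(D) = 11.1400 - 0.15609594 = 10.98390406
d1 = (ln(S_0'/K) + (r + sigma^2/2)*T) / (sigma*sqrt(T)) = 0.20655791
d2 = d1 - sigma*sqrt(T) = -0.40155392
exp(-rT) = 0.93613086
N(-d1) = 0.41817757; N(-d2) = 0.65599383
P = K * exp(-rT) * N(-d2) - S_0' * N(-d1) = 12.4500 * 0.93613086 * 0.65599383 - 10.98390406 * 0.41817757 = 3.0523


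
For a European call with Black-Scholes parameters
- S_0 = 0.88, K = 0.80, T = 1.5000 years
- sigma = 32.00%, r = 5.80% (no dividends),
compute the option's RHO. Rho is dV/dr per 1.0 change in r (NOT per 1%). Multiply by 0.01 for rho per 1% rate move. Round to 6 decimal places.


d1 = 0.6611330497; d2 = 0.2692146908
phi(d1) = 0.3206237416; exp(-qT) = 1.0000000000; exp(-rT) = 0.9166770956
N(d2) = 0.6061177621
Rho = K*T*exp(-rT)*N(d2) = 0.8000 * 1.5000 * 0.9166770956 * 0.6061177621 = 0.666737

Answer: Rho = 0.666737


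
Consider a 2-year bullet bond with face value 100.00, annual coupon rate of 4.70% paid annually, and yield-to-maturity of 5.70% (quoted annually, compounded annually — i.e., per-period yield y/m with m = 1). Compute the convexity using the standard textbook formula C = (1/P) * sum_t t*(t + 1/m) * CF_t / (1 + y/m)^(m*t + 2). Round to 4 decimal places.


Answer: Convexity = 5.2082

Derivation:
Coupon per period c = face * coupon_rate / m = 4.700000
Periods per year m = 1; per-period yield y/m = 0.057000
Number of cashflows N = 2
Cashflows (t years, CF_t, discount factor 1/(1+y/m)^(m*t), PV):
  t = 1.0000: CF_t = 4.700000, DF = 0.946074, PV = 4.446547
  t = 2.0000: CF_t = 104.700000, DF = 0.895056, PV = 93.712324
Price P = sum_t PV_t = 98.158871
Convexity numerator sum_t t*(t + 1/m) * CF_t / (1+y/m)^(m*t + 2):
  t = 1.0000: term = 7.959813
  t = 2.0000: term = 503.266454
Convexity = (1/P) * sum = 511.226268 / 98.158871 = 5.208151


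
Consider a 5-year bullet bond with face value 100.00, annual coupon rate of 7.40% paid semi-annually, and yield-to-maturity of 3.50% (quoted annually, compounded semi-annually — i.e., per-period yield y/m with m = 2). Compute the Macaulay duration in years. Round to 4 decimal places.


Answer: Macaulay duration = 4.3361 years

Derivation:
Coupon per period c = face * coupon_rate / m = 3.700000
Periods per year m = 2; per-period yield y/m = 0.017500
Number of cashflows N = 10
Cashflows (t years, CF_t, discount factor 1/(1+y/m)^(m*t), PV):
  t = 0.5000: CF_t = 3.700000, DF = 0.982801, PV = 3.636364
  t = 1.0000: CF_t = 3.700000, DF = 0.965898, PV = 3.573822
  t = 1.5000: CF_t = 3.700000, DF = 0.949285, PV = 3.512356
  t = 2.0000: CF_t = 3.700000, DF = 0.932959, PV = 3.451946
  t = 2.5000: CF_t = 3.700000, DF = 0.916913, PV = 3.392576
  t = 3.0000: CF_t = 3.700000, DF = 0.901143, PV = 3.334227
  t = 3.5000: CF_t = 3.700000, DF = 0.885644, PV = 3.276882
  t = 4.0000: CF_t = 3.700000, DF = 0.870412, PV = 3.220523
  t = 4.5000: CF_t = 3.700000, DF = 0.855441, PV = 3.165133
  t = 5.0000: CF_t = 103.700000, DF = 0.840729, PV = 87.183556
Price P = sum_t PV_t = 117.747385
Macaulay numerator sum_t t * PV_t:
  t * PV_t at t = 0.5000: 1.818182
  t * PV_t at t = 1.0000: 3.573822
  t * PV_t at t = 1.5000: 5.268533
  t * PV_t at t = 2.0000: 6.903893
  t * PV_t at t = 2.5000: 8.481441
  t * PV_t at t = 3.0000: 10.002682
  t * PV_t at t = 3.5000: 11.469087
  t * PV_t at t = 4.0000: 12.882091
  t * PV_t at t = 4.5000: 14.243098
  t * PV_t at t = 5.0000: 435.917779
Macaulay duration D = (sum_t t * PV_t) / P = 510.560608 / 117.747385 = 4.336068


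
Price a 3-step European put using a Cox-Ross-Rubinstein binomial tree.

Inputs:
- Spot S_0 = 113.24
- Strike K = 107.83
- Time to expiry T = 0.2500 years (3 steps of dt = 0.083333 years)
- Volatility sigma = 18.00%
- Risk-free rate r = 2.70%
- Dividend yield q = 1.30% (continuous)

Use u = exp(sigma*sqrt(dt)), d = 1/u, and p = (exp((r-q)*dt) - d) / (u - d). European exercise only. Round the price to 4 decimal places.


Answer: Price = V(0,0) = 1.4932

Derivation:
dt = T/N = 0.083333
u = exp(sigma*sqrt(dt)) = 1.053335; d = 1/u = 0.949365
p = (exp((r-q)*dt) - d) / (u - d) = 0.498240
Discount per step: exp(-r*dt) = 0.997753
Stock lattice S(k, i) with i counting down-moves:
  k=0: S(0,0) = 113.2400
  k=1: S(1,0) = 119.2797; S(1,1) = 107.5061
  k=2: S(2,0) = 125.6415; S(2,1) = 113.2400; S(2,2) = 102.0626
  k=3: S(3,0) = 132.3426; S(3,1) = 119.2797; S(3,2) = 107.5061; S(3,3) = 96.8947
Terminal payoffs V(N, i) = max(K - S_T, 0):
  V(3,0) = 0.000000; V(3,1) = 0.000000; V(3,2) = 0.323863; V(3,3) = 10.935294
Backward induction: V(k, i) = exp(-r*dt) * [p * V(k+1, i) + (1-p) * V(k+1, i+1)].
  V(2,0) = exp(-r*dt) * [p*0.000000 + (1-p)*0.000000] = 0.000000
  V(2,1) = exp(-r*dt) * [p*0.000000 + (1-p)*0.323863] = 0.162136
  V(2,2) = exp(-r*dt) * [p*0.323863 + (1-p)*10.935294] = 5.635557
  V(1,0) = exp(-r*dt) * [p*0.000000 + (1-p)*0.162136] = 0.081171
  V(1,1) = exp(-r*dt) * [p*0.162136 + (1-p)*5.635557] = 2.901941
  V(0,0) = exp(-r*dt) * [p*0.081171 + (1-p)*2.901941] = 1.493156


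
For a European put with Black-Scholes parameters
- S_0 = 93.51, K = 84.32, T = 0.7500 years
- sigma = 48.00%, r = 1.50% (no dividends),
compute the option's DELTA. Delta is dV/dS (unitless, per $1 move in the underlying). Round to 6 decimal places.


d1 = 0.4837697235; d2 = 0.0680775297
phi(d1) = 0.3548872641; exp(-qT) = 1.0000000000; exp(-rT) = 0.9888130446
N(-d1) = 0.3142746522
Delta = -exp(-qT) * N(-d1) = -1.0000000000 * 0.3142746522 = -0.314275

Answer: Delta = -0.314275


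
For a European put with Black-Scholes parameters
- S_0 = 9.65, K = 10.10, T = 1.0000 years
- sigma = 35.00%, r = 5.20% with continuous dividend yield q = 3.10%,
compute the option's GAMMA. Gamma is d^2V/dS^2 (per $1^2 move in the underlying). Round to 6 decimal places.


d1 = 0.1047785472; d2 = -0.2452214528
phi(d1) = 0.3967583772; exp(-qT) = 0.9694755731; exp(-rT) = 0.9493288668
Gamma = exp(-qT) * phi(d1) / (S * sigma * sqrt(T)) = 0.9694755731 * 0.3967583772 / (9.6500 * 0.3500 * 1.0000000000) = 0.113885

Answer: Gamma = 0.113885


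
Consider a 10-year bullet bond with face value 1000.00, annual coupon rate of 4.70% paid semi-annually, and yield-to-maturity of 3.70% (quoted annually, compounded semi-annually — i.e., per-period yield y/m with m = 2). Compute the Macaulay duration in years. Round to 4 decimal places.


Answer: Macaulay duration = 8.1805 years

Derivation:
Coupon per period c = face * coupon_rate / m = 23.500000
Periods per year m = 2; per-period yield y/m = 0.018500
Number of cashflows N = 20
Cashflows (t years, CF_t, discount factor 1/(1+y/m)^(m*t), PV):
  t = 0.5000: CF_t = 23.500000, DF = 0.981836, PV = 23.073147
  t = 1.0000: CF_t = 23.500000, DF = 0.964002, PV = 22.654047
  t = 1.5000: CF_t = 23.500000, DF = 0.946492, PV = 22.242560
  t = 2.0000: CF_t = 23.500000, DF = 0.929300, PV = 21.838546
  t = 2.5000: CF_t = 23.500000, DF = 0.912420, PV = 21.441872
  t = 3.0000: CF_t = 23.500000, DF = 0.895847, PV = 21.052402
  t = 3.5000: CF_t = 23.500000, DF = 0.879575, PV = 20.670007
  t = 4.0000: CF_t = 23.500000, DF = 0.863598, PV = 20.294558
  t = 4.5000: CF_t = 23.500000, DF = 0.847912, PV = 19.925928
  t = 5.0000: CF_t = 23.500000, DF = 0.832510, PV = 19.563994
  t = 5.5000: CF_t = 23.500000, DF = 0.817389, PV = 19.208635
  t = 6.0000: CF_t = 23.500000, DF = 0.802542, PV = 18.859730
  t = 6.5000: CF_t = 23.500000, DF = 0.787964, PV = 18.517162
  t = 7.0000: CF_t = 23.500000, DF = 0.773652, PV = 18.180817
  t = 7.5000: CF_t = 23.500000, DF = 0.759599, PV = 17.850581
  t = 8.0000: CF_t = 23.500000, DF = 0.745802, PV = 17.526344
  t = 8.5000: CF_t = 23.500000, DF = 0.732255, PV = 17.207996
  t = 9.0000: CF_t = 23.500000, DF = 0.718954, PV = 16.895431
  t = 9.5000: CF_t = 23.500000, DF = 0.705895, PV = 16.588542
  t = 10.0000: CF_t = 1023.500000, DF = 0.693074, PV = 709.360792
Price P = sum_t PV_t = 1082.953091
Macaulay numerator sum_t t * PV_t:
  t * PV_t at t = 0.5000: 11.536573
  t * PV_t at t = 1.0000: 22.654047
  t * PV_t at t = 1.5000: 33.363839
  t * PV_t at t = 2.0000: 43.677093
  t * PV_t at t = 2.5000: 53.604680
  t * PV_t at t = 3.0000: 63.157207
  t * PV_t at t = 3.5000: 72.345025
  t * PV_t at t = 4.0000: 81.178232
  t * PV_t at t = 4.5000: 89.666677
  t * PV_t at t = 5.0000: 97.819972
  t * PV_t at t = 5.5000: 105.647490
  t * PV_t at t = 6.0000: 113.158378
  t * PV_t at t = 6.5000: 120.361554
  t * PV_t at t = 7.0000: 127.265719
  t * PV_t at t = 7.5000: 133.879359
  t * PV_t at t = 8.0000: 140.210751
  t * PV_t at t = 8.5000: 146.267966
  t * PV_t at t = 9.0000: 152.058875
  t * PV_t at t = 9.5000: 157.591153
  t * PV_t at t = 10.0000: 7093.607919
Macaulay duration D = (sum_t t * PV_t) / P = 8859.052509 / 1082.953091 = 8.180458


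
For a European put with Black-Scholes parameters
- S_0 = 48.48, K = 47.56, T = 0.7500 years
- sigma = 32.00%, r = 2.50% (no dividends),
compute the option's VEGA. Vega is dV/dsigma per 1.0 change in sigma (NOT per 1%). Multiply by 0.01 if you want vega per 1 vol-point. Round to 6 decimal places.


Answer: Vega = 16.126452

Derivation:
d1 = 0.2753573596; d2 = -0.0017707696
phi(d1) = 0.3841011418; exp(-qT) = 1.0000000000; exp(-rT) = 0.9814246877
Vega = S * exp(-qT) * phi(d1) * sqrt(T) = 48.4800 * 1.0000000000 * 0.3841011418 * 0.8660254038 = 16.126452


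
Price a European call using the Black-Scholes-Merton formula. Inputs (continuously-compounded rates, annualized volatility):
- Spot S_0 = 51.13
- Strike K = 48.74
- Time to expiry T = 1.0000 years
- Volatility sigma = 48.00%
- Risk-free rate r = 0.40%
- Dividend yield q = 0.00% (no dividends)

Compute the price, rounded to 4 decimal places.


Answer: Price = 10.7991

Derivation:
d1 = (ln(S/K) + (r - q + 0.5*sigma^2) * T) / (sigma * sqrt(T)) = 0.34806534
d2 = d1 - sigma * sqrt(T) = -0.13193466
exp(-rT) = 0.99600799; exp(-qT) = 1.00000000
C = S_0 * exp(-qT) * N(d1) - K * exp(-rT) * N(d2)
N(d1) = 0.63610444; N(d2) = 0.44751798
C = 51.1300 * 1.00000000 * 0.63610444 - 48.7400 * 0.99600799 * 0.44751798 = 10.7991


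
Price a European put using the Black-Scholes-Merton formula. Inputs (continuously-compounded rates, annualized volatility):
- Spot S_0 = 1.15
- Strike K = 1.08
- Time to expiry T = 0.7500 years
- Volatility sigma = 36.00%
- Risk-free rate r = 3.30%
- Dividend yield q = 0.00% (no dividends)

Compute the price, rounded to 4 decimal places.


d1 = (ln(S/K) + (r - q + 0.5*sigma^2) * T) / (sigma * sqrt(T)) = 0.43670422
d2 = d1 - sigma * sqrt(T) = 0.12493507
exp(-rT) = 0.97555377; exp(-qT) = 1.00000000
P = K * exp(-rT) * N(-d2) - S_0 * exp(-qT) * N(-d1)
N(-d1) = 0.33116293; N(-d2) = 0.45028748
P = 1.0800 * 0.97555377 * 0.45028748 - 1.1500 * 1.00000000 * 0.33116293 = 0.0936

Answer: Price = 0.0936


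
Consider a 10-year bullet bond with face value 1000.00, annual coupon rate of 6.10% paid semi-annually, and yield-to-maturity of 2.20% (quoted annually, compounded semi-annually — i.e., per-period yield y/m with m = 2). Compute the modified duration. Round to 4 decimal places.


Coupon per period c = face * coupon_rate / m = 30.500000
Periods per year m = 2; per-period yield y/m = 0.011000
Number of cashflows N = 20
Cashflows (t years, CF_t, discount factor 1/(1+y/m)^(m*t), PV):
  t = 0.5000: CF_t = 30.500000, DF = 0.989120, PV = 30.168150
  t = 1.0000: CF_t = 30.500000, DF = 0.978358, PV = 29.839911
  t = 1.5000: CF_t = 30.500000, DF = 0.967713, PV = 29.515244
  t = 2.0000: CF_t = 30.500000, DF = 0.957184, PV = 29.194108
  t = 2.5000: CF_t = 30.500000, DF = 0.946769, PV = 28.876467
  t = 3.0000: CF_t = 30.500000, DF = 0.936468, PV = 28.562282
  t = 3.5000: CF_t = 30.500000, DF = 0.926279, PV = 28.251516
  t = 4.0000: CF_t = 30.500000, DF = 0.916201, PV = 27.944130
  t = 4.5000: CF_t = 30.500000, DF = 0.906232, PV = 27.640089
  t = 5.0000: CF_t = 30.500000, DF = 0.896372, PV = 27.339356
  t = 5.5000: CF_t = 30.500000, DF = 0.886620, PV = 27.041895
  t = 6.0000: CF_t = 30.500000, DF = 0.876973, PV = 26.747671
  t = 6.5000: CF_t = 30.500000, DF = 0.867431, PV = 26.456648
  t = 7.0000: CF_t = 30.500000, DF = 0.857993, PV = 26.168791
  t = 7.5000: CF_t = 30.500000, DF = 0.848658, PV = 25.884066
  t = 8.0000: CF_t = 30.500000, DF = 0.839424, PV = 25.602440
  t = 8.5000: CF_t = 30.500000, DF = 0.830291, PV = 25.323877
  t = 9.0000: CF_t = 30.500000, DF = 0.821257, PV = 25.048345
  t = 9.5000: CF_t = 30.500000, DF = 0.812322, PV = 24.775811
  t = 10.0000: CF_t = 1030.500000, DF = 0.803483, PV = 827.989605
Price P = sum_t PV_t = 1348.370404
First compute Macaulay numerator sum_t t * PV_t:
  t * PV_t at t = 0.5000: 15.084075
  t * PV_t at t = 1.0000: 29.839911
  t * PV_t at t = 1.5000: 44.272865
  t * PV_t at t = 2.0000: 58.388217
  t * PV_t at t = 2.5000: 72.191168
  t * PV_t at t = 3.0000: 85.686847
  t * PV_t at t = 3.5000: 98.880304
  t * PV_t at t = 4.0000: 111.776520
  t * PV_t at t = 4.5000: 124.380401
  t * PV_t at t = 5.0000: 136.696781
  t * PV_t at t = 5.5000: 148.730424
  t * PV_t at t = 6.0000: 160.486026
  t * PV_t at t = 6.5000: 171.968211
  t * PV_t at t = 7.0000: 183.181538
  t * PV_t at t = 7.5000: 194.130498
  t * PV_t at t = 8.0000: 204.819517
  t * PV_t at t = 8.5000: 215.252954
  t * PV_t at t = 9.0000: 225.435106
  t * PV_t at t = 9.5000: 235.370207
  t * PV_t at t = 10.0000: 8279.896047
Macaulay duration D = 10796.467618 / 1348.370404 = 8.007049
Modified duration = D / (1 + y/m) = 8.007049 / (1 + 0.011000) = 7.919930

Answer: Modified duration = 7.9199


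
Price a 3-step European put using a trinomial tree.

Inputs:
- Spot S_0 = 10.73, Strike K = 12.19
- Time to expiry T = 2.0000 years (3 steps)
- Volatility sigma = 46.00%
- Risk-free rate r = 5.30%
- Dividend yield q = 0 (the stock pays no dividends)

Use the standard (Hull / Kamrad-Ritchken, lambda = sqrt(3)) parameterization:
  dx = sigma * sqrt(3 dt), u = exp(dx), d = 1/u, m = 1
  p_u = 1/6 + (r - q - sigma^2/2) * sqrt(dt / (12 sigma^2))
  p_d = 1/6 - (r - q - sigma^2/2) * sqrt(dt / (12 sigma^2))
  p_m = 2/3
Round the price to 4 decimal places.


Answer: Price = V(0,0) = 2.8511

Derivation:
dt = T/N = 0.666667; dx = sigma*sqrt(3*dt) = 0.650538
u = exp(dx) = 1.916572; d = 1/u = 0.521765
p_u = 0.139612, p_m = 0.666667, p_d = 0.193721
Discount per step: exp(-r*dt) = 0.965284
Stock lattice S(k, j) with j the centered position index:
  k=0: S(0,+0) = 10.7300
  k=1: S(1,-1) = 5.5985; S(1,+0) = 10.7300; S(1,+1) = 20.5648
  k=2: S(2,-2) = 2.9211; S(2,-1) = 5.5985; S(2,+0) = 10.7300; S(2,+1) = 20.5648; S(2,+2) = 39.4140
  k=3: S(3,-3) = 1.5241; S(3,-2) = 2.9211; S(3,-1) = 5.5985; S(3,+0) = 10.7300; S(3,+1) = 20.5648; S(3,+2) = 39.4140; S(3,+3) = 75.5397
Terminal payoffs V(N, j) = max(K - S_T, 0):
  V(3,-3) = 10.665862; V(3,-2) = 9.268880; V(3,-1) = 6.591463; V(3,+0) = 1.460000; V(3,+1) = 0.000000; V(3,+2) = 0.000000; V(3,+3) = 0.000000
Backward induction: V(k, j) = exp(-r*dt) * [p_u * V(k+1, j+1) + p_m * V(k+1, j) + p_d * V(k+1, j-1)]
  V(2,-2) = exp(-r*dt) * [p_u*6.591463 + p_m*9.268880 + p_d*10.665862] = 8.847505
  V(2,-1) = exp(-r*dt) * [p_u*1.460000 + p_m*6.591463 + p_d*9.268880] = 6.171754
  V(2,+0) = exp(-r*dt) * [p_u*0.000000 + p_m*1.460000 + p_d*6.591463] = 2.172119
  V(2,+1) = exp(-r*dt) * [p_u*0.000000 + p_m*0.000000 + p_d*1.460000] = 0.273014
  V(2,+2) = exp(-r*dt) * [p_u*0.000000 + p_m*0.000000 + p_d*0.000000] = 0.000000
  V(1,-1) = exp(-r*dt) * [p_u*2.172119 + p_m*6.171754 + p_d*8.847505] = 5.918835
  V(1,+0) = exp(-r*dt) * [p_u*0.273014 + p_m*2.172119 + p_d*6.171754] = 2.588693
  V(1,+1) = exp(-r*dt) * [p_u*0.000000 + p_m*0.273014 + p_d*2.172119] = 0.581868
  V(0,+0) = exp(-r*dt) * [p_u*0.581868 + p_m*2.588693 + p_d*5.918835] = 2.851095


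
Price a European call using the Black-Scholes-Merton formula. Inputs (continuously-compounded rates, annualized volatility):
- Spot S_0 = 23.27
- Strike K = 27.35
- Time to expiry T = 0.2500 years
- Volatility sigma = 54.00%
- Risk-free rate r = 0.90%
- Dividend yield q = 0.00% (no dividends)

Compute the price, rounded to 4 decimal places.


Answer: Price = 1.1607

Derivation:
d1 = (ln(S/K) + (r - q + 0.5*sigma^2) * T) / (sigma * sqrt(T)) = -0.45500575
d2 = d1 - sigma * sqrt(T) = -0.72500575
exp(-rT) = 0.99775253; exp(-qT) = 1.00000000
C = S_0 * exp(-qT) * N(d1) - K * exp(-rT) * N(d2)
N(d1) = 0.32455255; N(d2) = 0.23422425
C = 23.2700 * 1.00000000 * 0.32455255 - 27.3500 * 0.99775253 * 0.23422425 = 1.1607


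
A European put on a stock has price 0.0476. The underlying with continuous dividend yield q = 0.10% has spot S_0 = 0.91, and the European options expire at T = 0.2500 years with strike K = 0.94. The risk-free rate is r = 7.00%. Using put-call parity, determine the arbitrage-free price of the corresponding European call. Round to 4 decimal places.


Put-call parity: C - P = S_0 * exp(-qT) - K * exp(-rT).
S_0 * exp(-qT) = 0.9100 * 0.99975003 = 0.90977253
K * exp(-rT) = 0.9400 * 0.98265224 = 0.92369310
C = P + S*exp(-qT) - K*exp(-rT)
C = 0.0476 + 0.90977253 - 0.92369310 = 0.0337

Answer: Call price = 0.0337
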